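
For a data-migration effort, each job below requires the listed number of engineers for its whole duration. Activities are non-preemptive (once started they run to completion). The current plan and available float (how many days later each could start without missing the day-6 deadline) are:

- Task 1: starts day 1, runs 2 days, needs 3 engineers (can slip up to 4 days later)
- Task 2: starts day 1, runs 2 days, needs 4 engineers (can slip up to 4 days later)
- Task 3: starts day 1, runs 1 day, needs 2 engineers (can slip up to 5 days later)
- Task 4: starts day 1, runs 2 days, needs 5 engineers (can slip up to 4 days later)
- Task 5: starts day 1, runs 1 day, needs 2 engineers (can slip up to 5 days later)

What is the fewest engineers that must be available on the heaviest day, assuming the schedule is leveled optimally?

Early-start (Task 1@1, Task 2@1, Task 3@1, Task 4@1, Task 5@1) gives peak 16: d1:16  d2:12  d3:0  d4:0  d5:0  d6:0.
Shift Task 2→3, Task 4→5, Task 5→2.
Schedule Task 1@1, Task 2@3, Task 3@1, Task 4@5, Task 5@2: d1:5  d2:5  d3:4  d4:4  d5:5  d6:5 — peak 5.
Total engineer-days = 28 over 6 days ⇒ peak ≥ ⌈28/6⌉ = 5, so 5 is optimal.

5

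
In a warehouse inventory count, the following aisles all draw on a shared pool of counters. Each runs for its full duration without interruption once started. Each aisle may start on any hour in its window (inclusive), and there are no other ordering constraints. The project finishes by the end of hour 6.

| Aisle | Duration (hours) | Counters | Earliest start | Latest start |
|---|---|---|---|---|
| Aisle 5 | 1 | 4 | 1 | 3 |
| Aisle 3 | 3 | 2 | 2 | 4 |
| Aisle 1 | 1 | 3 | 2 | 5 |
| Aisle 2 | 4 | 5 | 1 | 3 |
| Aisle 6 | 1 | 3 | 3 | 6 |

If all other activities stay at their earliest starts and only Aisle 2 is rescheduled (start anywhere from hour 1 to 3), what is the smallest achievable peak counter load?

10

Aisle 2@1: h1:9  h2:10  h3:10  h4:7  h5:0  h6:0 → peak 10
Aisle 2@2: h1:4  h2:10  h3:10  h4:7  h5:5  h6:0 → peak 10
Aisle 2@3: h1:4  h2:5  h3:10  h4:7  h5:5  h6:5 → peak 10
Best is Aisle 2@1, peak 10.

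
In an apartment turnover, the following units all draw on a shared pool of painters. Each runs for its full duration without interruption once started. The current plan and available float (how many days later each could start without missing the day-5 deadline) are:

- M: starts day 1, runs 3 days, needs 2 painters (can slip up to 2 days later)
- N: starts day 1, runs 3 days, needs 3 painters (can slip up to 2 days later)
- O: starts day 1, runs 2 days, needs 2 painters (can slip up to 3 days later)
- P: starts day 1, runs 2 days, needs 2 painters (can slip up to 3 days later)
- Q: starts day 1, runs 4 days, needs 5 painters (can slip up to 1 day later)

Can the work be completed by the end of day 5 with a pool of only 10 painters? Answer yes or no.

Schedule M@1, N@1, O@4, P@4, Q@1: d1:10  d2:10  d3:10  d4:9  d5:4 — peak 10 ≤ 10.

yes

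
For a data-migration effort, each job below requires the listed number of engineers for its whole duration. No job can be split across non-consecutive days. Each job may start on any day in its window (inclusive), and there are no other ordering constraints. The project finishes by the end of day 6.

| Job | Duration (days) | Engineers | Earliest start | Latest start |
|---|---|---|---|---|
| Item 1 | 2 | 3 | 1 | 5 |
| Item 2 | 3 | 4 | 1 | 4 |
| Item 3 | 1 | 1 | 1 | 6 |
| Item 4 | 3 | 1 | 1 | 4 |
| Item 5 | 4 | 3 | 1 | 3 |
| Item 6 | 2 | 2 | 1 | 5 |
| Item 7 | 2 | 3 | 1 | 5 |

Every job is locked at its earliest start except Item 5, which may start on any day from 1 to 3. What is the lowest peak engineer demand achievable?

Item 5@1: d1:17  d2:16  d3:8  d4:3  d5:0  d6:0 → peak 17
Item 5@2: d1:14  d2:16  d3:8  d4:3  d5:3  d6:0 → peak 16
Item 5@3: d1:14  d2:13  d3:8  d4:3  d5:3  d6:3 → peak 14
Best is Item 5@3, peak 14.

14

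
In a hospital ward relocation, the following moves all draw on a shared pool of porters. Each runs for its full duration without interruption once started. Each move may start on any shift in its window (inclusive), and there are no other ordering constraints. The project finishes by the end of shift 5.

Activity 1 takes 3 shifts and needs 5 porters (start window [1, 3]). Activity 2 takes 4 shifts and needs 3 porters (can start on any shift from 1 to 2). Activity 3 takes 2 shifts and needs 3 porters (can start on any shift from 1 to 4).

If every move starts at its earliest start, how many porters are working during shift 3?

8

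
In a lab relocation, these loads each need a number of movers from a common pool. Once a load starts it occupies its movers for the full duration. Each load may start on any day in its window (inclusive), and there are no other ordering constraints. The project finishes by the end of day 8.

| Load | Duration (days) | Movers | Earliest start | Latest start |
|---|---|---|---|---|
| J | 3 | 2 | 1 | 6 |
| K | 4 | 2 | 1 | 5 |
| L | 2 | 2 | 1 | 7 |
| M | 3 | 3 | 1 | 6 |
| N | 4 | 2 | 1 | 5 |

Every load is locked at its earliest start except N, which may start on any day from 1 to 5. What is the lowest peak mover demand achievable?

N@1: d1:11  d2:11  d3:9  d4:4  d5:0  d6:0  d7:0  d8:0 → peak 11
N@2: d1:9  d2:11  d3:9  d4:4  d5:2  d6:0  d7:0  d8:0 → peak 11
N@3: d1:9  d2:9  d3:9  d4:4  d5:2  d6:2  d7:0  d8:0 → peak 9
N@4: d1:9  d2:9  d3:7  d4:4  d5:2  d6:2  d7:2  d8:0 → peak 9
N@5: d1:9  d2:9  d3:7  d4:2  d5:2  d6:2  d7:2  d8:2 → peak 9
Best is N@3, peak 9.

9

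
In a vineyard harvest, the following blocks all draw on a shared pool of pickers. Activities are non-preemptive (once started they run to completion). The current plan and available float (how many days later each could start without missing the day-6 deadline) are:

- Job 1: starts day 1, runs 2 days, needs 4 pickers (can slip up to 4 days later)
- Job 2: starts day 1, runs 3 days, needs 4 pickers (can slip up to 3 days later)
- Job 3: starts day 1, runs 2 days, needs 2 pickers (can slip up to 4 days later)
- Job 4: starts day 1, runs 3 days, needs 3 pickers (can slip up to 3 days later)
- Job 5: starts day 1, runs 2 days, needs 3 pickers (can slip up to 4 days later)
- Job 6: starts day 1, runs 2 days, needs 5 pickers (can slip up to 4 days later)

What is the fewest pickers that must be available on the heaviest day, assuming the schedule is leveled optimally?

Early-start (Job 1@1, Job 2@1, Job 3@1, Job 4@1, Job 5@1, Job 6@1) gives peak 21: d1:21  d2:21  d3:7  d4:0  d5:0  d6:0.
Shift Job 3→3, Job 4→4, Job 5→3, Job 6→5.
Schedule Job 1@1, Job 2@1, Job 3@3, Job 4@4, Job 5@3, Job 6@5: d1:8  d2:8  d3:9  d4:8  d5:8  d6:8 — peak 9.
Total picker-days = 49 over 6 days ⇒ peak ≥ ⌈49/6⌉ = 9, so 9 is optimal.

9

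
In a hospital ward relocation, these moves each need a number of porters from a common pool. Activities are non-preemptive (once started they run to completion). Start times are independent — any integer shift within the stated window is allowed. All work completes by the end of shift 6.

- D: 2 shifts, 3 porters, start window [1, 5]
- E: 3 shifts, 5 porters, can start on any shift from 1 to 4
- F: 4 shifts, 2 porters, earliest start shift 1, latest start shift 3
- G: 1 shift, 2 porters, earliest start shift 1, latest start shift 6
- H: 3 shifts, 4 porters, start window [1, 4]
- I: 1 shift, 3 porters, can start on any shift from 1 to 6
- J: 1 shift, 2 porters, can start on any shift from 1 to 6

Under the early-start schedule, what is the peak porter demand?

Early-start schedule: D@1, E@1, F@1, G@1, H@1, I@1, J@1.
Load per shift: shift 1: 21, shift 2: 14, shift 3: 11, shift 4: 2, shift 5: 0, shift 6: 0.
Peak is 21.

21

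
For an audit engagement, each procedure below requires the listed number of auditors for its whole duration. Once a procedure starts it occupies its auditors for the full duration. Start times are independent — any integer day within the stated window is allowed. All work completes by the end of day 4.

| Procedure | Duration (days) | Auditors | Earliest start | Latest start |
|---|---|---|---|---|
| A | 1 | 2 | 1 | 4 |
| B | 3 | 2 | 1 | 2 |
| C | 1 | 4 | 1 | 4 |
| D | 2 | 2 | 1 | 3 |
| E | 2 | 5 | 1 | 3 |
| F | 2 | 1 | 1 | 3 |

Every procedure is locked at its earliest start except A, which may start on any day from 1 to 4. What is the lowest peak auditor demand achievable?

14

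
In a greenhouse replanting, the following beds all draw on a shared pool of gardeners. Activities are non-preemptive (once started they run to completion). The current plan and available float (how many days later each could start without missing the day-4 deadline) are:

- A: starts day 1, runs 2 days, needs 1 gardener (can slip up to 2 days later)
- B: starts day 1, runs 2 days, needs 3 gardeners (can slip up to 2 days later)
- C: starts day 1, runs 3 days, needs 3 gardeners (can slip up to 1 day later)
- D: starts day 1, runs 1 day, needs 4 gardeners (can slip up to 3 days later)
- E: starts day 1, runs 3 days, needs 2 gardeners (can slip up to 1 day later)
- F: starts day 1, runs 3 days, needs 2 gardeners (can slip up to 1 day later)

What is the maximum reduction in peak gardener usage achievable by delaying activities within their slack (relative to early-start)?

5

Early-start peak: d1:15  d2:11  d3:7  d4:0 ⇒ 15.
Leveled (A@1, B@3, C@1, D@1, E@1, F@2): d1:10  d2:8  d3:10  d4:5 ⇒ 10.
Reduction 15 − 10 = 5.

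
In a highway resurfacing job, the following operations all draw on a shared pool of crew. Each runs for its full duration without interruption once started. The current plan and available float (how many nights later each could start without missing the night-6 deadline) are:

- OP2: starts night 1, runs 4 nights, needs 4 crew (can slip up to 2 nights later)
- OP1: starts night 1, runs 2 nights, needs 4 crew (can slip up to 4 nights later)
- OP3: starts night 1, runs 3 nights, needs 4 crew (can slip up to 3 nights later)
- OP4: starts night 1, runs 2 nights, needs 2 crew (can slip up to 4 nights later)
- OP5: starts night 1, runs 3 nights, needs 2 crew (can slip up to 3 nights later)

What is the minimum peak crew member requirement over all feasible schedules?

Early-start (OP2@1, OP1@1, OP3@1, OP4@1, OP5@1) gives peak 16: n1:16  n2:16  n3:10  n4:4  n5:0  n6:0.
Shift OP1→5, OP4→4, OP5→4.
Schedule OP2@1, OP1@5, OP3@1, OP4@4, OP5@4: n1:8  n2:8  n3:8  n4:8  n5:8  n6:6 — peak 8.
Total crew member-nights = 46 over 6 nights ⇒ peak ≥ ⌈46/6⌉ = 8, so 8 is optimal.

8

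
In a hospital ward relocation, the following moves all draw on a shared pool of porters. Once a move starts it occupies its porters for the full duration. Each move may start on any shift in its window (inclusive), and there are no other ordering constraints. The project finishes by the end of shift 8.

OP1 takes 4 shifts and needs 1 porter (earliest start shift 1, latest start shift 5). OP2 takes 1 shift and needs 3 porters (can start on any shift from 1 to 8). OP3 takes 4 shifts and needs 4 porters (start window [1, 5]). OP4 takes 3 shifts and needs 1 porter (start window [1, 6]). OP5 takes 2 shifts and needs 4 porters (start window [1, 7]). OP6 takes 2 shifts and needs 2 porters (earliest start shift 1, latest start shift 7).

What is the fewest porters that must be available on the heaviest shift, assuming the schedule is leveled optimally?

Early-start (OP1@1, OP2@1, OP3@1, OP4@1, OP5@1, OP6@1) gives peak 15: s1:15  s2:12  s3:6  s4:5  s5:0  s6:0  s7:0  s8:0.
Shift OP2→5, OP4→6, OP5→7, OP6→5.
Schedule OP1@1, OP2@5, OP3@1, OP4@6, OP5@7, OP6@5: s1:5  s2:5  s3:5  s4:5  s5:5  s6:3  s7:5  s8:5 — peak 5.
Total porter-shifts = 38 over 8 shifts ⇒ peak ≥ ⌈38/8⌉ = 5, so 5 is optimal.

5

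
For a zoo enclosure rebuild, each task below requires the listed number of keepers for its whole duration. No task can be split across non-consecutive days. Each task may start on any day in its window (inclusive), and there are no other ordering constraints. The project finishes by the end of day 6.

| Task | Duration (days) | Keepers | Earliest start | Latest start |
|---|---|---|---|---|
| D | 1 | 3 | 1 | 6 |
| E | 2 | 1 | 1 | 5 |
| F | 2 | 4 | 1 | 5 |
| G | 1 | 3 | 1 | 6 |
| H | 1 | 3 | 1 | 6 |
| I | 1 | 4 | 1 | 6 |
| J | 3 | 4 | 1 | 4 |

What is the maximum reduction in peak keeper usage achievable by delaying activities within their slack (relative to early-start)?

15

Early-start peak: d1:22  d2:9  d3:4  d4:0  d5:0  d6:0 ⇒ 22.
Leveled (D@1, E@2, F@1, G@4, H@5, I@3, J@4): d1:7  d2:5  d3:5  d4:7  d5:7  d6:4 ⇒ 7.
Reduction 22 − 7 = 15.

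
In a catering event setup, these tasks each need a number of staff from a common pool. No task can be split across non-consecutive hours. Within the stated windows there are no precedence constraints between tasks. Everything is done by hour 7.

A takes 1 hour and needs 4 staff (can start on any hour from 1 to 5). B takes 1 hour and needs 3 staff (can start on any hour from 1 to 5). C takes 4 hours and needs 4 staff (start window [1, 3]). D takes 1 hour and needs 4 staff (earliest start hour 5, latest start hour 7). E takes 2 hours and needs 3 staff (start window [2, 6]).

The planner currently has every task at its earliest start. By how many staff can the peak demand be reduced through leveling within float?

4

Early-start peak: h1:11  h2:7  h3:7  h4:4  h5:4  h6:0  h7:0 ⇒ 11.
Leveled (A@1, B@1, C@2, D@6, E@2): h1:7  h2:7  h3:7  h4:4  h5:4  h6:4  h7:0 ⇒ 7.
Reduction 11 − 7 = 4.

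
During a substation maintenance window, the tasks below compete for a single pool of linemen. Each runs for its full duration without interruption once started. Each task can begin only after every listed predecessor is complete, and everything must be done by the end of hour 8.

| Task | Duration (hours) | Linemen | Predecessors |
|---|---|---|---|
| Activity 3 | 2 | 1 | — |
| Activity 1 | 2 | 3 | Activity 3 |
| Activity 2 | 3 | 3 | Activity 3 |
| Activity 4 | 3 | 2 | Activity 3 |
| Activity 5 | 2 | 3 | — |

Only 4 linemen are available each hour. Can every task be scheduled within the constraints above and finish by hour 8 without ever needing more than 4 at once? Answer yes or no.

The minimum achievable peak is 5; 4 < 5, so no feasible schedule stays within the cap.

no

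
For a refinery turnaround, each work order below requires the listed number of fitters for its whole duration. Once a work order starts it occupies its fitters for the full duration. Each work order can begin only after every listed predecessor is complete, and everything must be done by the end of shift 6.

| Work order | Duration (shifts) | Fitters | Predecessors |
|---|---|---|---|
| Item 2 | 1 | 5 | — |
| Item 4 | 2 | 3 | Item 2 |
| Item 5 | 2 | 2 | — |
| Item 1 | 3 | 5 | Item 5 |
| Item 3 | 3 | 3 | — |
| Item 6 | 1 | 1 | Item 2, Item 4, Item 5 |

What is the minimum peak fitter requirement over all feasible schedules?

Early-start (Item 2@1, Item 4@2, Item 5@1, Item 1@3, Item 3@1, Item 6@4) gives peak 11: s1:10  s2:8  s3:11  s4:6  s5:5  s6:0.
Shift Item 3→4, Item 6→6.
Schedule Item 2@1, Item 4@2, Item 5@1, Item 1@3, Item 3@4, Item 6@6: s1:7  s2:5  s3:8  s4:8  s5:8  s6:4 — peak 8.

8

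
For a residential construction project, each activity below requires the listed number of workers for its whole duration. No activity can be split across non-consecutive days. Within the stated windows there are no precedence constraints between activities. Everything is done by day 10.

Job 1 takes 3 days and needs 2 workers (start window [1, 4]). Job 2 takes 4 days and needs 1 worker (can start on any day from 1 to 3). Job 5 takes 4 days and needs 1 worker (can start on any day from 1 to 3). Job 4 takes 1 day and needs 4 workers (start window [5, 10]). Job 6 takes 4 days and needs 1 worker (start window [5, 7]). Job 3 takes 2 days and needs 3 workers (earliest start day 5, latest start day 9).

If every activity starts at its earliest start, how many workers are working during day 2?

At early start, day 2 has: Job 1, Job 2, Job 5.
Demand: 2 + 1 + 1 = 4.

4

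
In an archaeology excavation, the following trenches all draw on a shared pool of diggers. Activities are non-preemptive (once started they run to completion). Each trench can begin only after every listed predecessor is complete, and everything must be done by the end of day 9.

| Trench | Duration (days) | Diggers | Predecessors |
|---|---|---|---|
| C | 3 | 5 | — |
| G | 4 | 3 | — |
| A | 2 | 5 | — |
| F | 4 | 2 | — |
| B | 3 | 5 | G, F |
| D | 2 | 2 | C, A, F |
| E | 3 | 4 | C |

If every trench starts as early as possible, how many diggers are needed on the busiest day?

15

Early-start schedule: C@1, G@1, A@1, F@1, B@5, D@5, E@4.
Load per day: day 1: 15, day 2: 15, day 3: 10, day 4: 9, day 5: 11, day 6: 11, day 7: 5, day 8: 0, day 9: 0.
Peak is 15.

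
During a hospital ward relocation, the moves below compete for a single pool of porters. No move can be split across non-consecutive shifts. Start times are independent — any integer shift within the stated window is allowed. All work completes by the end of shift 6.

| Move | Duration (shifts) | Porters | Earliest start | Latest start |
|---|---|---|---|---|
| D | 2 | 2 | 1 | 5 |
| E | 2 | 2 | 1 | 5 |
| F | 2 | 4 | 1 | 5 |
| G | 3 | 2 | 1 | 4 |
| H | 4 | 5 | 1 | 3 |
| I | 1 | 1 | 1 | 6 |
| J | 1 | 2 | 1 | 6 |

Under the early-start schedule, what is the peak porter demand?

18

Early-start schedule: D@1, E@1, F@1, G@1, H@1, I@1, J@1.
Load per shift: shift 1: 18, shift 2: 15, shift 3: 7, shift 4: 5, shift 5: 0, shift 6: 0.
Peak is 18.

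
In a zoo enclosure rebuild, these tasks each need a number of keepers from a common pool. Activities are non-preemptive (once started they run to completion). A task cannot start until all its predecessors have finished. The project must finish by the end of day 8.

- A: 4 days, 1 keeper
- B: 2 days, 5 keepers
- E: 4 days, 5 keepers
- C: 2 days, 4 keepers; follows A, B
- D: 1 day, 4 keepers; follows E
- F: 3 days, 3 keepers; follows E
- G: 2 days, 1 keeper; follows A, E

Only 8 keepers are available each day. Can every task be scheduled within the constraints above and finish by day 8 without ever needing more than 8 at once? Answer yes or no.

The minimum achievable peak is 9; 8 < 9, so no feasible schedule stays within the cap.

no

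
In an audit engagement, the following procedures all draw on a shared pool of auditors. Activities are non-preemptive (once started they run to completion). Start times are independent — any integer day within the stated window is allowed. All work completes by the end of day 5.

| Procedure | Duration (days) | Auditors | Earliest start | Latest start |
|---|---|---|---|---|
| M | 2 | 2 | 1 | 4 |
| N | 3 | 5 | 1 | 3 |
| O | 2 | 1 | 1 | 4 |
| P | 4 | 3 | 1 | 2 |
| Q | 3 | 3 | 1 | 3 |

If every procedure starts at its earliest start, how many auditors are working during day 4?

3

At early start, day 4 has: P.
Demand: 3 = 3.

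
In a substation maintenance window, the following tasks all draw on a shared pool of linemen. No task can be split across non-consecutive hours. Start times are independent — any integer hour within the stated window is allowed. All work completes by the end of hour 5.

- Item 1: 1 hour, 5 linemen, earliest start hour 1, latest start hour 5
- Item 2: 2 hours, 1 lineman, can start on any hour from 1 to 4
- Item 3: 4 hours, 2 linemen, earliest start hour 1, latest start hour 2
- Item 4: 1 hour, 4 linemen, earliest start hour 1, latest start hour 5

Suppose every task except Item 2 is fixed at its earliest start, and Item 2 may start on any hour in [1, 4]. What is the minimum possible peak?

Item 2@1: h1:12  h2:3  h3:2  h4:2  h5:0 → peak 12
Item 2@2: h1:11  h2:3  h3:3  h4:2  h5:0 → peak 11
Item 2@3: h1:11  h2:2  h3:3  h4:3  h5:0 → peak 11
Item 2@4: h1:11  h2:2  h3:2  h4:3  h5:1 → peak 11
Best is Item 2@2, peak 11.

11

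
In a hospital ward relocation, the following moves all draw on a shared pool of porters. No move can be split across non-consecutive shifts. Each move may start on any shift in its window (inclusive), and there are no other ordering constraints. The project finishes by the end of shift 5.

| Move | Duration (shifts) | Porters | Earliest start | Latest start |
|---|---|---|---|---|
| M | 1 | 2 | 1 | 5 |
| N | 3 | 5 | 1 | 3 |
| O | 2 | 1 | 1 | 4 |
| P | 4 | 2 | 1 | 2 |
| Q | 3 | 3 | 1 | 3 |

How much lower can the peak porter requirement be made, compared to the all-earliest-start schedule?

3

Early-start peak: s1:13  s2:11  s3:10  s4:2  s5:0 ⇒ 13.
Leveled (M@1, N@1, O@1, P@1, Q@3): s1:10  s2:8  s3:10  s4:5  s5:3 ⇒ 10.
Reduction 13 − 10 = 3.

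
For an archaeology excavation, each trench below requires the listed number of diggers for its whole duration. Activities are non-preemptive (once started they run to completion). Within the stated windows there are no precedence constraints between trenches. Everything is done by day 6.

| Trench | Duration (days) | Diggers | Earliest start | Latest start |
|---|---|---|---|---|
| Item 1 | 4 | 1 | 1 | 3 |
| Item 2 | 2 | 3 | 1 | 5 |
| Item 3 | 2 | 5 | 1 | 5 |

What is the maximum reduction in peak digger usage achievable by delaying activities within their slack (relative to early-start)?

Early-start peak: d1:9  d2:9  d3:1  d4:1  d5:0  d6:0 ⇒ 9.
Leveled (Item 1@1, Item 2@1, Item 3@5): d1:4  d2:4  d3:1  d4:1  d5:5  d6:5 ⇒ 5.
Reduction 9 − 5 = 4.

4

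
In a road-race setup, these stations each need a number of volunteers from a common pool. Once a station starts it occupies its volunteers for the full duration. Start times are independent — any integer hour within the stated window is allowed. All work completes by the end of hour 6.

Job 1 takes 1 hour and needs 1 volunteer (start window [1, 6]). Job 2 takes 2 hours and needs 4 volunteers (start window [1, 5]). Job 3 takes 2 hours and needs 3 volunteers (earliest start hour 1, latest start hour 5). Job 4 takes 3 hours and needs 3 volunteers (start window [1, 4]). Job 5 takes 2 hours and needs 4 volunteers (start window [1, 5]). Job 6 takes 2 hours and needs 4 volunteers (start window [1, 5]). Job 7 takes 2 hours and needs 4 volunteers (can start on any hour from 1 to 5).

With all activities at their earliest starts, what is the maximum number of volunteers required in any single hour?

23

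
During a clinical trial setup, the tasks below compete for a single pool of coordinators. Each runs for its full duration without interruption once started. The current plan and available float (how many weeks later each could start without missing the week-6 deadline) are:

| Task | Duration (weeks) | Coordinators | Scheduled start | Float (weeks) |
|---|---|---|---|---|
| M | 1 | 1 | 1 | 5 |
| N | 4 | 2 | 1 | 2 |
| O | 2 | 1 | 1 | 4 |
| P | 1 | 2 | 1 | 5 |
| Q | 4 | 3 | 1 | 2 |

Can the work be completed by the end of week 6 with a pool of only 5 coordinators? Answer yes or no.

yes

Schedule M@1, N@1, O@1, P@2, Q@3: w1:4  w2:5  w3:5  w4:5  w5:3  w6:3 — peak 5 ≤ 5.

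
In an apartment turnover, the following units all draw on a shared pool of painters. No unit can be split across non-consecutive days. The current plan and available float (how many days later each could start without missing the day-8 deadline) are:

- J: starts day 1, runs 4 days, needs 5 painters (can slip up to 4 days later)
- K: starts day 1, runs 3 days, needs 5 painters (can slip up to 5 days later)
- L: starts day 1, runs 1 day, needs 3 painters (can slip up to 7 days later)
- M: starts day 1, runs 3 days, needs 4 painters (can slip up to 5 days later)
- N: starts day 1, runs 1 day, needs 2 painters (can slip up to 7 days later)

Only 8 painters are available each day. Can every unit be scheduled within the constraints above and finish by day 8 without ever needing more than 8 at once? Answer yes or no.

The minimum achievable peak is 9; 8 < 9, so no feasible schedule stays within the cap.

no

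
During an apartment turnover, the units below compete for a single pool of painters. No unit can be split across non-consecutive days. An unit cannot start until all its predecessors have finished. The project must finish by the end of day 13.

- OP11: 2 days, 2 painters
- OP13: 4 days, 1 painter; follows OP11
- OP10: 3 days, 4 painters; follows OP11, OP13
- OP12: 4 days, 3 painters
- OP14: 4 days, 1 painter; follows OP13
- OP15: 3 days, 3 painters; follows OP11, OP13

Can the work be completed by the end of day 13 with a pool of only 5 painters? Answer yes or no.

Schedule OP11@1, OP13@3, OP10@7, OP12@3, OP14@10, OP15@10: d1:2  d2:2  d3:4  d4:4  d5:4  d6:4  d7:4  d8:4  d9:4  d10:4  d11:4  d12:4  d13:1 — peak 4 ≤ 5.

yes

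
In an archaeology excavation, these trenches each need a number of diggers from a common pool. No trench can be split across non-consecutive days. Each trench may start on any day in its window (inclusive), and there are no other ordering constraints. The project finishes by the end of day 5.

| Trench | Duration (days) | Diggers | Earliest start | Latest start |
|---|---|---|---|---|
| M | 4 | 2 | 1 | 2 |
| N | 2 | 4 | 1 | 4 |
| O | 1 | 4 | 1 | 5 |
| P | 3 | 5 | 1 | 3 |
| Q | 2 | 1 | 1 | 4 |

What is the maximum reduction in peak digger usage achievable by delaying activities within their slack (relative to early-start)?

Early-start peak: d1:16  d2:12  d3:7  d4:2  d5:0 ⇒ 16.
Leveled (M@1, N@4, O@5, P@1, Q@1): d1:8  d2:8  d3:7  d4:6  d5:8 ⇒ 8.
Reduction 16 − 8 = 8.

8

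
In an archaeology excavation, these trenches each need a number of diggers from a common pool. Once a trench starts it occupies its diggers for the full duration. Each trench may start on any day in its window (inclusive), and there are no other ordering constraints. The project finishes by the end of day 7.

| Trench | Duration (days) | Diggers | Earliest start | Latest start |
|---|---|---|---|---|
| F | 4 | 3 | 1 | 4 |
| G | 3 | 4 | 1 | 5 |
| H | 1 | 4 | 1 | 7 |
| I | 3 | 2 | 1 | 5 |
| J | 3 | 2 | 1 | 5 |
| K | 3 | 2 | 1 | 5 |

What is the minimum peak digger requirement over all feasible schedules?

7

Early-start (F@1, G@1, H@1, I@1, J@1, K@1) gives peak 17: d1:17  d2:13  d3:13  d4:3  d5:0  d6:0  d7:0.
Shift H→4, I→5, J→5, K→5.
Schedule F@1, G@1, H@4, I@5, J@5, K@5: d1:7  d2:7  d3:7  d4:7  d5:6  d6:6  d7:6 — peak 7.
Total digger-days = 46 over 7 days ⇒ peak ≥ ⌈46/7⌉ = 7, so 7 is optimal.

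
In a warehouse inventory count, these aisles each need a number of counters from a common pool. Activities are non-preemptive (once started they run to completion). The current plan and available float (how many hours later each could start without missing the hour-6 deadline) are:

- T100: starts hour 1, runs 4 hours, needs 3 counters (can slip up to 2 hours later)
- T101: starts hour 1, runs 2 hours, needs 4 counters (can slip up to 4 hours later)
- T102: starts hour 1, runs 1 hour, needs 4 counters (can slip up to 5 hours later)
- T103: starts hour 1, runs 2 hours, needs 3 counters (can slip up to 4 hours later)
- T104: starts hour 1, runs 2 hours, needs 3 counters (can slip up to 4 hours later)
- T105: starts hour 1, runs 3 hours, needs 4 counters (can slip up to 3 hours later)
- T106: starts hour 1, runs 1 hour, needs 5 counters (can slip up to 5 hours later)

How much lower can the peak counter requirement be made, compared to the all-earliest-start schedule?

Early-start peak: h1:26  h2:17  h3:7  h4:3  h5:0  h6:0 ⇒ 26.
Leveled (T100@1, T101@1, T102@3, T103@1, T104@3, T105@4, T106@5): h1:10  h2:10  h3:10  h4:10  h5:9  h6:4 ⇒ 10.
Reduction 26 − 10 = 16.

16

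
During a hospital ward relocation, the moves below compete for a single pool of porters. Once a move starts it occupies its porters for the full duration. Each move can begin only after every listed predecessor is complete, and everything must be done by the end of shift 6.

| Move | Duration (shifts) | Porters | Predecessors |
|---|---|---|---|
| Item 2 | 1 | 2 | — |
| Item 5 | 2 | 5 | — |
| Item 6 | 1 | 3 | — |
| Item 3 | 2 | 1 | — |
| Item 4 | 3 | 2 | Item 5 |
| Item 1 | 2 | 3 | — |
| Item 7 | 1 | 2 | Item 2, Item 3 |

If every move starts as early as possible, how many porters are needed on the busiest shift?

14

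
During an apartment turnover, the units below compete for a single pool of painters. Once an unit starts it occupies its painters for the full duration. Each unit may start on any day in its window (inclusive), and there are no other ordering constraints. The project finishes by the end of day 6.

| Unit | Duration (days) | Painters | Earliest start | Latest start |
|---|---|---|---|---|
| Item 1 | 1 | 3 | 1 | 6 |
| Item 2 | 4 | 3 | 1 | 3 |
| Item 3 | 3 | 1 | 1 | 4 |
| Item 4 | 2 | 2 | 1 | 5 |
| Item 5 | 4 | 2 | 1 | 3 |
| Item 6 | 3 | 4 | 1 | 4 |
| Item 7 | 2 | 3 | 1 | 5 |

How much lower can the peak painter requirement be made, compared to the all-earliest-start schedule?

9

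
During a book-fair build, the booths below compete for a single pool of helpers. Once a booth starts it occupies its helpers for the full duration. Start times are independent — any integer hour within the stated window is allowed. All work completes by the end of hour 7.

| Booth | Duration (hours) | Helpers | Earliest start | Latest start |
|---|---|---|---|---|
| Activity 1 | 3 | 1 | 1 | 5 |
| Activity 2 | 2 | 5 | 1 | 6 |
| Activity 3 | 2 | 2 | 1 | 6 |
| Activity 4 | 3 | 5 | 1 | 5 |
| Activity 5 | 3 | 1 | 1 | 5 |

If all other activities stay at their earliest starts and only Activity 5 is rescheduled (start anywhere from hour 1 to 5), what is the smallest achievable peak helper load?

13

Activity 5@1: h1:14  h2:14  h3:7  h4:0  h5:0  h6:0  h7:0 → peak 14
Activity 5@2: h1:13  h2:14  h3:7  h4:1  h5:0  h6:0  h7:0 → peak 14
Activity 5@3: h1:13  h2:13  h3:7  h4:1  h5:1  h6:0  h7:0 → peak 13
Activity 5@4: h1:13  h2:13  h3:6  h4:1  h5:1  h6:1  h7:0 → peak 13
Activity 5@5: h1:13  h2:13  h3:6  h4:0  h5:1  h6:1  h7:1 → peak 13
Best is Activity 5@3, peak 13.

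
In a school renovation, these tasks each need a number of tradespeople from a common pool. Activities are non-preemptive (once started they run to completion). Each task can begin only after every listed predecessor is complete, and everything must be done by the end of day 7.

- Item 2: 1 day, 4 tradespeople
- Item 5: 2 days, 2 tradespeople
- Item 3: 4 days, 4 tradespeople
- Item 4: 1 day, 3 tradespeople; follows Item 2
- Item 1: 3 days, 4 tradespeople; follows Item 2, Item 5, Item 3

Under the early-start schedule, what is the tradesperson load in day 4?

At early start, day 4 has: Item 3.
Demand: 4 = 4.

4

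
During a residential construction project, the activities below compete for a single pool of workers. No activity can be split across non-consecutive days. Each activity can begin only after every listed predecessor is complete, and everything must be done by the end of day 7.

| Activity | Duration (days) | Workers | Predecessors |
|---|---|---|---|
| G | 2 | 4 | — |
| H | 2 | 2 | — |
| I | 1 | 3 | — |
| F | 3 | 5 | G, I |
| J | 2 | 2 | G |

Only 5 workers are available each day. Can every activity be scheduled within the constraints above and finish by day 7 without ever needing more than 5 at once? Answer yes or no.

The minimum achievable peak is 6; 5 < 6, so no feasible schedule stays within the cap.

no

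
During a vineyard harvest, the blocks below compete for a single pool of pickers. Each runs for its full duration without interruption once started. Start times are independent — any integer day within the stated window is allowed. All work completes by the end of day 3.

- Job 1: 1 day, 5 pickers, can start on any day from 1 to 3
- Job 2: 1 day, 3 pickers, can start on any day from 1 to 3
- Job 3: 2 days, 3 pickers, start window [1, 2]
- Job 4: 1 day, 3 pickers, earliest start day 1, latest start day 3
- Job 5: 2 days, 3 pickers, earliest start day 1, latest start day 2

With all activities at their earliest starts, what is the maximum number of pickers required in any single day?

Early-start schedule: Job 1@1, Job 2@1, Job 3@1, Job 4@1, Job 5@1.
Load per day: day 1: 17, day 2: 6, day 3: 0.
Peak is 17.

17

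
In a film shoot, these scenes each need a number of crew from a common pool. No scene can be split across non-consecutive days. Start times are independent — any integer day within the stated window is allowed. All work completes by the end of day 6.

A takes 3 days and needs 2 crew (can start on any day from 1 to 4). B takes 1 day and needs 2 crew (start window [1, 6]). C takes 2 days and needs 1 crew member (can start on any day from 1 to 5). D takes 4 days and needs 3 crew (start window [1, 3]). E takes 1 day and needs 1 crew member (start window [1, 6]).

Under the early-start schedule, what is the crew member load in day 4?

3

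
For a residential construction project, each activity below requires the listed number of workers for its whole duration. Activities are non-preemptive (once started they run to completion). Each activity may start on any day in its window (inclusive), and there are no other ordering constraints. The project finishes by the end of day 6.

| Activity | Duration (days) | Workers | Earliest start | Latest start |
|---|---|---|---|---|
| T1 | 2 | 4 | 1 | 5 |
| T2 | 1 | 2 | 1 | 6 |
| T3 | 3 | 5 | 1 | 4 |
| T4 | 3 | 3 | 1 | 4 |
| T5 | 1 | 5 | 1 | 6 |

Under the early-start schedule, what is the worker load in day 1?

19

At early start, day 1 has: T1, T2, T3, T4, T5.
Demand: 4 + 2 + 5 + 3 + 5 = 19.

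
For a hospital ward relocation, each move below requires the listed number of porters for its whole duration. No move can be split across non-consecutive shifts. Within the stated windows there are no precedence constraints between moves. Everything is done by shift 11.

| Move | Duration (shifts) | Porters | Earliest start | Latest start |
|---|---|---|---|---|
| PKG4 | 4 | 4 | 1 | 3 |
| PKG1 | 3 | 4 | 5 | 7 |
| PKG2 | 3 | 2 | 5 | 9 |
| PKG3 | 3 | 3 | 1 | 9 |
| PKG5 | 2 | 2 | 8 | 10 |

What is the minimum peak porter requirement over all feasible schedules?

6

Early-start (PKG4@1, PKG1@5, PKG2@5, PKG3@1, PKG5@8) gives peak 7: s1:7  s2:7  s3:7  s4:4  s5:6  s6:6  s7:6  s8:2  s9:2  s10:0  s11:0.
Shift PKG3→8.
Schedule PKG4@1, PKG1@5, PKG2@5, PKG3@8, PKG5@8: s1:4  s2:4  s3:4  s4:4  s5:6  s6:6  s7:6  s8:5  s9:5  s10:3  s11:0 — peak 6.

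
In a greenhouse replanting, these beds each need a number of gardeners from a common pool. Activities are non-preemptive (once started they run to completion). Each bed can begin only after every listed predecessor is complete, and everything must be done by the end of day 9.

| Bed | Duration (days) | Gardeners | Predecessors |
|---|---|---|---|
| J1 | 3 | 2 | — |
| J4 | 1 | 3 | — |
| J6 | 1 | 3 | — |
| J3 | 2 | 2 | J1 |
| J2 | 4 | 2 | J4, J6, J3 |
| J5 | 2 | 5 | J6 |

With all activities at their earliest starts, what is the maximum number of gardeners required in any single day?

8

Early-start schedule: J1@1, J4@1, J6@1, J3@4, J2@6, J5@2.
Load per day: day 1: 8, day 2: 7, day 3: 7, day 4: 2, day 5: 2, day 6: 2, day 7: 2, day 8: 2, day 9: 2.
Peak is 8.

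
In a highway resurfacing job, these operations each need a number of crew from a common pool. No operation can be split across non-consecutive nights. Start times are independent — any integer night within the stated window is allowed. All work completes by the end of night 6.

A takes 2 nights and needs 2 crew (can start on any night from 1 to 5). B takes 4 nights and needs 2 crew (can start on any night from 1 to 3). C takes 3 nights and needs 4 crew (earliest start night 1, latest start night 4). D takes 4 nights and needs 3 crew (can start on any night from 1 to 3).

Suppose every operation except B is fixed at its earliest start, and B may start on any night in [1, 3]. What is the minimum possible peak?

B@1: n1:11  n2:11  n3:9  n4:5  n5:0  n6:0 → peak 11
B@2: n1:9  n2:11  n3:9  n4:5  n5:2  n6:0 → peak 11
B@3: n1:9  n2:9  n3:9  n4:5  n5:2  n6:2 → peak 9
Best is B@3, peak 9.

9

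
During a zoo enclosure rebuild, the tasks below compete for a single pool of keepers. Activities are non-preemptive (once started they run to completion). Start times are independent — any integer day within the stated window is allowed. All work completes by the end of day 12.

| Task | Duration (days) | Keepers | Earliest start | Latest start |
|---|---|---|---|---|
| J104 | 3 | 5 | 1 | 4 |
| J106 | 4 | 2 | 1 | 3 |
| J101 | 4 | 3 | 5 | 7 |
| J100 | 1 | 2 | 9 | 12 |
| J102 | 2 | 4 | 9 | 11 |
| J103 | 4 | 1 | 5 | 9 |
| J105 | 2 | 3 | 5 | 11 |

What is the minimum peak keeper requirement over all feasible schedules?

Schedule J104@1, J106@1, J101@5, J100@9, J102@9, J103@5, J105@5: d1:7  d2:7  d3:7  d4:2  d5:7  d6:7  d7:4  d8:4  d9:6  d10:4  d11:0  d12:0 — peak 7.

7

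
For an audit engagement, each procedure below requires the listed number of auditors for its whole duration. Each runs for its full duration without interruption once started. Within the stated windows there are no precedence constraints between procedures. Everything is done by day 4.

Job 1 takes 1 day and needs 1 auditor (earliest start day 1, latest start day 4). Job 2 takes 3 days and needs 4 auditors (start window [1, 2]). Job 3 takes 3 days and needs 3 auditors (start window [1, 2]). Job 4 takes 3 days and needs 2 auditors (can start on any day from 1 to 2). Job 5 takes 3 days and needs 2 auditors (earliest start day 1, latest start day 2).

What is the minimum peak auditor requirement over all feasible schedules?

Early-start (Job 1@1, Job 2@1, Job 3@1, Job 4@1, Job 5@1) gives peak 12: d1:12  d2:11  d3:11  d4:0.
Shift Job 5→2.
Schedule Job 1@1, Job 2@1, Job 3@1, Job 4@1, Job 5@2: d1:10  d2:11  d3:11  d4:2 — peak 11.

11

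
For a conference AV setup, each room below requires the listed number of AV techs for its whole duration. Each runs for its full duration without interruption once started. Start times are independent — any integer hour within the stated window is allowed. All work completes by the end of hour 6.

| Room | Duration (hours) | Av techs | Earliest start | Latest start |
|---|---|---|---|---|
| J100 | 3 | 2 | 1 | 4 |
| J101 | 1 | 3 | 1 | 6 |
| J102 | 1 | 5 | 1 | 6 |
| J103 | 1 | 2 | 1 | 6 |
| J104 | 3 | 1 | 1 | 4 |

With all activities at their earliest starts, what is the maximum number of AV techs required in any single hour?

13

Early-start schedule: J100@1, J101@1, J102@1, J103@1, J104@1.
Load per hour: hour 1: 13, hour 2: 3, hour 3: 3, hour 4: 0, hour 5: 0, hour 6: 0.
Peak is 13.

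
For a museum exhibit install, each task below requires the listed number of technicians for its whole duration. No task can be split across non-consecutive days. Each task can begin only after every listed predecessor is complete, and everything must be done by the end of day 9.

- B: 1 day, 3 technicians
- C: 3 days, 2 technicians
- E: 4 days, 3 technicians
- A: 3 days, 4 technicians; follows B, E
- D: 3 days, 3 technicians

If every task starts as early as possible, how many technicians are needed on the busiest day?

11

Early-start schedule: B@1, C@1, E@1, A@5, D@1.
Load per day: day 1: 11, day 2: 8, day 3: 8, day 4: 3, day 5: 4, day 6: 4, day 7: 4, day 8: 0, day 9: 0.
Peak is 11.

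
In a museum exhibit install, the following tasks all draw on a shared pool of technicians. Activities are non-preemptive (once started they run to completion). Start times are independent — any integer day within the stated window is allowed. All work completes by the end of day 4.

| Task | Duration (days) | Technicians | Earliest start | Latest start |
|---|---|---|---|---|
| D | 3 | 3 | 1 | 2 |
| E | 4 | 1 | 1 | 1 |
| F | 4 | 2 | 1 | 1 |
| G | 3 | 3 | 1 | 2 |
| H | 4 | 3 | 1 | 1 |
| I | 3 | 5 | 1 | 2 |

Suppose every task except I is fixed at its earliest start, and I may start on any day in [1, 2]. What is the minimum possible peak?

17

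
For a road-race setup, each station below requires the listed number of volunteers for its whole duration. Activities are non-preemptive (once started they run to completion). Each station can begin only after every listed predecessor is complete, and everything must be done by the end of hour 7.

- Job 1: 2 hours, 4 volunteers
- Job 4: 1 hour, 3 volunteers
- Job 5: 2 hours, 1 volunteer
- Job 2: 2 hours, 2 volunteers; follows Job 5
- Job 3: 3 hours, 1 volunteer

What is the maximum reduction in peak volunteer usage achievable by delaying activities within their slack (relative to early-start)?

5

Early-start peak: h1:9  h2:6  h3:3  h4:2  h5:0  h6:0  h7:0 ⇒ 9.
Leveled (Job 1@1, Job 4@3, Job 5@3, Job 2@5, Job 3@4): h1:4  h2:4  h3:4  h4:2  h5:3  h6:3  h7:0 ⇒ 4.
Reduction 9 − 4 = 5.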